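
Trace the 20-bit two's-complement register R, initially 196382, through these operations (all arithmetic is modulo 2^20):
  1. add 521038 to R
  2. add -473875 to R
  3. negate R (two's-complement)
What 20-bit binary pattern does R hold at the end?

Start: R = 196382 = 00101111111100011110.
R = 196382 + 521038 = 717420; wraps to -331156 = 10101111001001101100
R = -331156 + (-473875) = -805031; wraps to 243545 = 00111011011101011001
R = −(243545) = -243545 = 11000100100010100111

11000100100010100111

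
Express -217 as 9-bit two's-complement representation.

|-217| = 217 = 011011001 in 9 bits.
Invert the bits: 100100110. Add 1: 100100111.

100100111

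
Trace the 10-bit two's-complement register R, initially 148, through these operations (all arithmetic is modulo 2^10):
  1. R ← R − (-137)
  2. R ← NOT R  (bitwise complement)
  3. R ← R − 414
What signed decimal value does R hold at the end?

324

Start: R = 148 = 0010010100.
R = 148 − (-137) = 285 = 0100011101
R = NOT 0100011101 = 1011100010 = -286
R = -286 − 414 = -700; wraps to 324 = 0101000100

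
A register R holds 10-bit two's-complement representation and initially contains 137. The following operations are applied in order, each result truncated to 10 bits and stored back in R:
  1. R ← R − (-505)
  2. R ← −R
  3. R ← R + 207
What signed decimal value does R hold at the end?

-435

Start: R = 137 = 0010001001.
R = 137 − (-505) = 642; wraps to -382 = 1010000010
R = −(-382) = 382 = 0101111110
R = 382 + 207 = 589; wraps to -435 = 1001001101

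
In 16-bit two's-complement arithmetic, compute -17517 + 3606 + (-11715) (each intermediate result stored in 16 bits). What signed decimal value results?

-25626

-17517 + 3606 = -13911 (1100100110101001)
-13911 + (-11715) = -25626 (1001101111100110)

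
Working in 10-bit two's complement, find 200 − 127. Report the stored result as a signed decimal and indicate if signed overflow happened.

73; no overflow

200 → 0011001000
127 → 0001111111
Subtract via negate-and-add: invert 0001111111 + 1 = 1110000001 (i.e. -127).
  0011001000
+ 1110000001
= 0001001001  (discard carry-out 1)
Result 0001001001: MSB = 0 → value 73.
Addends (after negating the subtrahend) have opposite signs, so signed overflow cannot occur.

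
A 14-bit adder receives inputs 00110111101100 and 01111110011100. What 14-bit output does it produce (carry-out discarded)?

10110110001000

  00110111101100
+ 01111110011100
= 10110110001000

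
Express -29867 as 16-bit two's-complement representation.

|-29867| = 29867 = 0111010010101011 in 16 bits.
Invert the bits: 1000101101010100. Add 1: 1000101101010101.
Check: 1000101101010101 reads as 35669 − 65536 = -29867.

1000101101010101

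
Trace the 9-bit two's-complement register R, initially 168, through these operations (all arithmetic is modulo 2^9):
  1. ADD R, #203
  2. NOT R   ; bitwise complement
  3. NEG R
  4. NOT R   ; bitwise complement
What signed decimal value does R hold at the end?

Start: R = 168 = 010101000.
R = 168 + 203 = 371; wraps to -141 = 101110011
R = NOT 101110011 = 010001100 = 140
R = −(140) = -140 = 101110100
R = NOT 101110100 = 010001011 = 139

139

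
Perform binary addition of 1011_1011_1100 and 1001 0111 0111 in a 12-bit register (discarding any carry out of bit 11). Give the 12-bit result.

010100110011

  101110111100
+ 100101110111
= 010100110011  (discard carry-out 1)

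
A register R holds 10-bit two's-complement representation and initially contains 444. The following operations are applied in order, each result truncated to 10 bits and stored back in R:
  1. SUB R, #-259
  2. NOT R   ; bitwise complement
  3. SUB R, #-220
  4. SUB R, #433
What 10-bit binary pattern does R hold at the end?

0001101011

Start: R = 444 = 0110111100.
R = 444 − (-259) = 703; wraps to -321 = 1010111111
R = NOT 1010111111 = 0101000000 = 320
R = 320 − (-220) = 540; wraps to -484 = 1000011100
R = -484 − 433 = -917; wraps to 107 = 0001101011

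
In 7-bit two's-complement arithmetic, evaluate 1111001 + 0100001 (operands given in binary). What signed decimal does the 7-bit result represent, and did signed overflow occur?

26; no overflow

1111001 = -7 (signed)
0100001 = 33 (signed)
  1111001
+ 0100001
= 0011010  (discard carry-out 1)
Result 0011010: MSB = 0 → value 26.
Addends have opposite signs, so signed overflow cannot occur.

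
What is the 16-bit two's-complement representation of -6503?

1110011010011001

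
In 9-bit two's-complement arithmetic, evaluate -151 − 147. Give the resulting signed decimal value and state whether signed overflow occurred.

214; overflow

-151 → 101101001
147 → 010010011
Subtract via negate-and-add: invert 010010011 + 1 = 101101101 (i.e. -147).
  101101001
+ 101101101
= 011010110  (discard carry-out 1)
Result 011010110: MSB = 0 → value 214.
Both addends (after negating the subtrahend) are negative but the stored result is non-negative: signed overflow. The true value -151 − 147 = -298 lies outside [-256, 255].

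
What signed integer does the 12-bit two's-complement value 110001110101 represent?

-907

MSB is 1, so the value is negative.
Invert: 001110001010. Add 1: 001110001011 = 907. So the value is −907.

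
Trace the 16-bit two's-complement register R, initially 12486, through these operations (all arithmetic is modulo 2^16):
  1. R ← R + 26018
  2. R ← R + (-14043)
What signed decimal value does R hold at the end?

24461

Start: R = 12486 = 0011000011000110.
R = 12486 + 26018 = 38504; wraps to -27032 = 1001011001101000
R = -27032 + (-14043) = -41075; wraps to 24461 = 0101111110001101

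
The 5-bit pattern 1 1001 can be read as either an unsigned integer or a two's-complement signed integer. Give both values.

unsigned = 25, signed = -7

Unsigned: 11001 = 25.
Signed: MSB=1 → 25 − 32 = -7.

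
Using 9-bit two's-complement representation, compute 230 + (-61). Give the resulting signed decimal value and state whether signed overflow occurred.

169; no overflow

230 → 011100110
-61 → 111000011
  011100110
+ 111000011
= 010101001  (discard carry-out 1)
Result 010101001: MSB = 0 → value 169.
Addends have opposite signs, so signed overflow cannot occur.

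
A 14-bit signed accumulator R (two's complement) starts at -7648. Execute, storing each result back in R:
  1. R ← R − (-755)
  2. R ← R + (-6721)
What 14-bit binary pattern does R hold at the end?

00101011010010

Start: R = -7648 = 10001000100000.
R = -7648 − (-755) = -6893 = 10010100010011
R = -6893 + (-6721) = -13614; wraps to 2770 = 00101011010010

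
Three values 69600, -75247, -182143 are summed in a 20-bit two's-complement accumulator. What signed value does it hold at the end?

69600 + (-75247) = -5647 (11111110100111110001)
-5647 + (-182143) = -187790 (11010010001001110010)

-187790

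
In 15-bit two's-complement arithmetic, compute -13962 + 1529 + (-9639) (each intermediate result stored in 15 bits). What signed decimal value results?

10696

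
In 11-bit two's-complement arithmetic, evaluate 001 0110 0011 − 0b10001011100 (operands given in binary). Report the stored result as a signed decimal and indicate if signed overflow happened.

-761; overflow

001 0110 0011 → 00101100011 = 355 (signed)
0b10001011100 → 10001011100 = -932 (signed)
Subtract via negate-and-add: invert 10001011100 + 1 = 01110100100 (i.e. 932).
  00101100011
+ 01110100100
= 10100000111
Result 10100000111: MSB = 1 → 1287 − 2048 = -761.
Both addends (after negating the subtrahend) are non-negative but the stored result is negative: signed overflow. The true value 355 − (-932) = 1287 lies outside [-1024, 1023].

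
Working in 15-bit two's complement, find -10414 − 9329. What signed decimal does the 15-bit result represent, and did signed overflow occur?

-10414 → 101011101010010
9329 → 010010001110001
Subtract via negate-and-add: invert 010010001110001 + 1 = 101101110001111 (i.e. -9329).
  101011101010010
+ 101101110001111
= 011001011100001  (discard carry-out 1)
Result 011001011100001: MSB = 0 → value 13025.
Both addends (after negating the subtrahend) are negative but the stored result is non-negative: signed overflow. The true value -10414 − 9329 = -19743 lies outside [-16384, 16383].

13025; overflow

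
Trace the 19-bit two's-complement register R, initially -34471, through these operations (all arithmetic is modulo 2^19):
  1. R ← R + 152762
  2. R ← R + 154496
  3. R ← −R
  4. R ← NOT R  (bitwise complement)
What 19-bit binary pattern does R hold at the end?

1000010100110010010

Start: R = -34471 = 1110111100101011001.
R = -34471 + 152762 = 118291 = 0011100111000010011
R = 118291 + 154496 = 272787; wraps to -251501 = 1000010100110010011
R = −(-251501) = 251501 = 0111101011001101101
R = NOT 0111101011001101101 = 1000010100110010010 = -251502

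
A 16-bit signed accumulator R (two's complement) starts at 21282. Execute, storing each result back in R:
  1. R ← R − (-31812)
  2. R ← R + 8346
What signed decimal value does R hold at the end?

-4096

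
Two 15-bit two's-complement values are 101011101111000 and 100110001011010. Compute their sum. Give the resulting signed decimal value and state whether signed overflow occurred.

101011101111000 = -10376 (signed)
100110001011010 = -13222 (signed)
  101011101111000
+ 100110001011010
= 010001111010010  (discard carry-out 1)
Result 010001111010010: MSB = 0 → value 9170.
Both addends are negative but the stored result is non-negative: signed overflow. The true value -10376 + (-13222) = -23598 lies outside [-16384, 16383].

9170; overflow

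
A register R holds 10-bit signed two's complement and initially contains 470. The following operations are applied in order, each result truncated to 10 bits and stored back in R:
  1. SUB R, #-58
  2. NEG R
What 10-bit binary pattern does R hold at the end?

Start: R = 470 = 0111010110.
R = 470 − (-58) = 528; wraps to -496 = 1000010000
R = −(-496) = 496 = 0111110000

0111110000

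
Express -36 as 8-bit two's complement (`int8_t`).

11011100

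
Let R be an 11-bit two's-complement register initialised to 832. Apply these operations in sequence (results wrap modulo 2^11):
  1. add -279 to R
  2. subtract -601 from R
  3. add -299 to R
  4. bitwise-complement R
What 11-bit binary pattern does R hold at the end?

10010101000

Start: R = 832 = 01101000000.
R = 832 + (-279) = 553 = 01000101001
R = 553 − (-601) = 1154; wraps to -894 = 10010000010
R = -894 + (-299) = -1193; wraps to 855 = 01101010111
R = NOT 01101010111 = 10010101000 = -856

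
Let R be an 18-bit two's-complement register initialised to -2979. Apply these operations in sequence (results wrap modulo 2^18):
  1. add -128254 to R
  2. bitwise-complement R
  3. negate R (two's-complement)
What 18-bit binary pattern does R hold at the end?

Start: R = -2979 = 111111010001011101.
R = -2979 + (-128254) = -131233; wraps to 130911 = 011111111101011111
R = NOT 011111111101011111 = 100000000010100000 = -130912
R = −(-130912) = 130912 = 011111111101100000

011111111101100000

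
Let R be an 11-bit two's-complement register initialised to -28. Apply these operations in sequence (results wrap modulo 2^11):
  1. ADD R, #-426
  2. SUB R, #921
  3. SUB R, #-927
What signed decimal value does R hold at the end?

Start: R = -28 = 11111100100.
R = -28 + (-426) = -454 = 11000111010
R = -454 − 921 = -1375; wraps to 673 = 01010100001
R = 673 − (-927) = 1600; wraps to -448 = 11001000000

-448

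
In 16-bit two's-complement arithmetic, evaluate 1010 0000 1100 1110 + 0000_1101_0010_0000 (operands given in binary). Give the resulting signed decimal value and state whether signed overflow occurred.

1010 0000 1100 1110 → 1010000011001110 = -24370 (signed)
0000_1101_0010_0000 → 0000110100100000 = 3360 (signed)
  1010000011001110
+ 0000110100100000
= 1010110111101110
Result 1010110111101110: MSB = 1 → 44526 − 65536 = -21010.
Addends have opposite signs, so signed overflow cannot occur.

-21010; no overflow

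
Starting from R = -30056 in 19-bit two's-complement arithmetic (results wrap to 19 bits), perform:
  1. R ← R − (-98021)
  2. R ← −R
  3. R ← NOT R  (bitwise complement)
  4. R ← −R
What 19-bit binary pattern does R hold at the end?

1101111011010000100

Start: R = -30056 = 1111000101010011000.
R = -30056 − (-98021) = 67965 = 0010000100101111101
R = −(67965) = -67965 = 1101111011010000011
R = NOT 1101111011010000011 = 0010000100101111100 = 67964
R = −(67964) = -67964 = 1101111011010000100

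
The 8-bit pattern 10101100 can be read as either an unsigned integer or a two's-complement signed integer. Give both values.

unsigned = 172, signed = -84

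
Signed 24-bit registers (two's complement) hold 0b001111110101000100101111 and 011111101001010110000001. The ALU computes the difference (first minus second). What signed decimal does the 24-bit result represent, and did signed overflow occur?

-4146258; no overflow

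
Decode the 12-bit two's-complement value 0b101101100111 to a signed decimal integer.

MSB is 1, so the value is negative.
Unsigned reading: 2919. Subtract 2^12 = 4096: 2919 − 4096 = -1177.

-1177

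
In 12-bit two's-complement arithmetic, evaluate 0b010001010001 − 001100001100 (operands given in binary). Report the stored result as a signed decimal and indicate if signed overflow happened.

325; no overflow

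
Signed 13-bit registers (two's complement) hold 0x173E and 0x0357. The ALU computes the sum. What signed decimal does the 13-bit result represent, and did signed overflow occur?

-1387; no overflow

0x173E = 1011100111110 = -2242 (signed)
0x0357 = 0001101010111 = 855 (signed)
  1011100111110
+ 0001101010111
= 1101010010101
Result 1101010010101: MSB = 1 → 6805 − 8192 = -1387.
Addends have opposite signs, so signed overflow cannot occur.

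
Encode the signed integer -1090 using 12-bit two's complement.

|-1090| = 1090 = 010001000010 in 12 bits.
Invert the bits: 101110111101. Add 1: 101110111110.

101110111110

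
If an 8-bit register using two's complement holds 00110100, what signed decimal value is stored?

52

MSB is 0, so the value is non-negative: 00110100 = 52.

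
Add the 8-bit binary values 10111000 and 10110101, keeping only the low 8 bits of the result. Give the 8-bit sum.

  10111000
+ 10110101
= 01101101  (discard carry-out 1)

01101101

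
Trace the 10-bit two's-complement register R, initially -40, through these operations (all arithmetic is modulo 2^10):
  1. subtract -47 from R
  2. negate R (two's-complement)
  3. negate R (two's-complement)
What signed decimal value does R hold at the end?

7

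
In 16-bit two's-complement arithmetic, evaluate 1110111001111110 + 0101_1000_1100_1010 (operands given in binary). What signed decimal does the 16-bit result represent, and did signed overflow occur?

18248; no overflow

1110111001111110 = -4482 (signed)
0101_1000_1100_1010 → 0101100011001010 = 22730 (signed)
  1110111001111110
+ 0101100011001010
= 0100011101001000  (discard carry-out 1)
Result 0100011101001000: MSB = 0 → value 18248.
Addends have opposite signs, so signed overflow cannot occur.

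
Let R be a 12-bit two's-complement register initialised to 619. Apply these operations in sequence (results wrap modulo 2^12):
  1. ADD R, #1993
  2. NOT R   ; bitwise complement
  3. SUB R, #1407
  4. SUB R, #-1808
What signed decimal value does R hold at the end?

1884

Start: R = 619 = 001001101011.
R = 619 + 1993 = 2612; wraps to -1484 = 101000110100
R = NOT 101000110100 = 010111001011 = 1483
R = 1483 − 1407 = 76 = 000001001100
R = 76 − (-1808) = 1884 = 011101011100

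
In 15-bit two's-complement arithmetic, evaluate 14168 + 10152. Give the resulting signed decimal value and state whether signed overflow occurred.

-8448; overflow

14168 → 011011101011000
10152 → 010011110101000
  011011101011000
+ 010011110101000
= 101111100000000
Result 101111100000000: MSB = 1 → 24320 − 32768 = -8448.
Both addends are non-negative but the stored result is negative: signed overflow. The true value 14168 + 10152 = 24320 lies outside [-16384, 16383].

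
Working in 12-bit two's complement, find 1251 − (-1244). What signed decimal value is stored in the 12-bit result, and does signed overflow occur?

-1601; overflow

1251 → 010011100011
-1244 → 101100100100
Subtract via negate-and-add: invert 101100100100 + 1 = 010011011100 (i.e. 1244).
  010011100011
+ 010011011100
= 100110111111
Result 100110111111: MSB = 1 → 2495 − 4096 = -1601.
Both addends (after negating the subtrahend) are non-negative but the stored result is negative: signed overflow. The true value 1251 − (-1244) = 2495 lies outside [-2048, 2047].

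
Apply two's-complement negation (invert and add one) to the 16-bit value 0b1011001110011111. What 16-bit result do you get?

0100110001100001

Invert: 0100110001100000. Add 1: 0100110001100001.
Check: 1011001110011111 = -19553, 0100110001100001 = 19553.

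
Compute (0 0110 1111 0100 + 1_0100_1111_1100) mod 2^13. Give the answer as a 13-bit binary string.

  0011011110100
+ 1010011111100
= 1101111110000

1101111110000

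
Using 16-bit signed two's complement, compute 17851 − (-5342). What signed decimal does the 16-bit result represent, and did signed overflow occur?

23193; no overflow

17851 → 0100010110111011
-5342 → 1110101100100010
Subtract via negate-and-add: invert 1110101100100010 + 1 = 0001010011011110 (i.e. 5342).
  0100010110111011
+ 0001010011011110
= 0101101010011001
Result 0101101010011001: MSB = 0 → value 23193.
Both addends (after negating the subtrahend) are non-negative and so is the stored result: no signed overflow.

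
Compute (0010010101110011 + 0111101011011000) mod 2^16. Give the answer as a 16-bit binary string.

1010000001001011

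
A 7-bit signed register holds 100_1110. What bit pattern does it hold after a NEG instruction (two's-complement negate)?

0110010

Invert: 0110001. Add 1: 0110010.
Check: 1001110 = -50, 0110010 = 50.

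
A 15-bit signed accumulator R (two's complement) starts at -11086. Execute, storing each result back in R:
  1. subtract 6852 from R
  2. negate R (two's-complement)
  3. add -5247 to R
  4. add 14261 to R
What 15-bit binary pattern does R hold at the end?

Start: R = -11086 = 101010010110010.
R = -11086 − 6852 = -17938; wraps to 14830 = 011100111101110
R = −(14830) = -14830 = 100011000010010
R = -14830 + (-5247) = -20077; wraps to 12691 = 011000110010011
R = 12691 + 14261 = 26952; wraps to -5816 = 110100101001000

110100101001000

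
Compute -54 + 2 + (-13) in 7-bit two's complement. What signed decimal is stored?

63

-54 + 2 = -52 (1001100)
-52 + (-13) = -65 → wraps to 63 (0111111)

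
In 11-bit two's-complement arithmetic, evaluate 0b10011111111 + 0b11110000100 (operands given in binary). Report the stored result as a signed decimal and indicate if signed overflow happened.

0b10011111111 → 10011111111 = -769 (signed)
0b11110000100 → 11110000100 = -124 (signed)
  10011111111
+ 11110000100
= 10010000011  (discard carry-out 1)
Result 10010000011: MSB = 1 → 1155 − 2048 = -893.
Both addends are negative and so is the stored result: no signed overflow.

-893; no overflow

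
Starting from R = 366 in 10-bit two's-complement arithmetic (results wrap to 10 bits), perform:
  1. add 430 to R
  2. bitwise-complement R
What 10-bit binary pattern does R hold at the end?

Start: R = 366 = 0101101110.
R = 366 + 430 = 796; wraps to -228 = 1100011100
R = NOT 1100011100 = 0011100011 = 227

0011100011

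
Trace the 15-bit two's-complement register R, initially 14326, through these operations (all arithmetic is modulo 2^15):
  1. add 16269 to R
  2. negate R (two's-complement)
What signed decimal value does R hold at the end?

2173

Start: R = 14326 = 011011111110110.
R = 14326 + 16269 = 30595; wraps to -2173 = 111011110000011
R = −(-2173) = 2173 = 000100001111101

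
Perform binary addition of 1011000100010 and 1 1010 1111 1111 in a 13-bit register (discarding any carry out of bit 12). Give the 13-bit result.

1000100100001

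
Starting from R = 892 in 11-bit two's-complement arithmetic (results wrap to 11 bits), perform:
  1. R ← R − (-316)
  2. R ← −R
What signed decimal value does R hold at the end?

Start: R = 892 = 01101111100.
R = 892 − (-316) = 1208; wraps to -840 = 10010111000
R = −(-840) = 840 = 01101001000

840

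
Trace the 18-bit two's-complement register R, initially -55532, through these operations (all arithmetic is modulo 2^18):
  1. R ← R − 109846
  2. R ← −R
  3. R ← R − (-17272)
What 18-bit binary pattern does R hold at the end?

101100100101111010

Start: R = -55532 = 110010011100010100.
R = -55532 − 109846 = -165378; wraps to 96766 = 010111100111111110
R = −(96766) = -96766 = 101000011000000010
R = -96766 − (-17272) = -79494 = 101100100101111010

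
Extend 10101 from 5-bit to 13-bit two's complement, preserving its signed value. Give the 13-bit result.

MSB of 10101 is 1; replicate it into the new high bits.
11111111|10101 → 1111111110101 (still -11).

1111111110101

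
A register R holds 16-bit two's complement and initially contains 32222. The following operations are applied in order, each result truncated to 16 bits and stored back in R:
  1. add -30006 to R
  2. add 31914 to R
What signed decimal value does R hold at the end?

-31406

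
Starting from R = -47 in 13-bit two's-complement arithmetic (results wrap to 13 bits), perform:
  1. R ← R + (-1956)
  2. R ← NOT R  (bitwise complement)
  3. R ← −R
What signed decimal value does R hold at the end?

-2002

Start: R = -47 = 1111111010001.
R = -47 + (-1956) = -2003 = 1100000101101
R = NOT 1100000101101 = 0011111010010 = 2002
R = −(2002) = -2002 = 1100000101110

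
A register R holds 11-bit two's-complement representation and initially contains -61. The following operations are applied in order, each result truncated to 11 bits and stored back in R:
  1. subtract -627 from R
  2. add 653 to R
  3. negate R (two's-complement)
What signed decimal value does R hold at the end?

829

Start: R = -61 = 11111000011.
R = -61 − (-627) = 566 = 01000110110
R = 566 + 653 = 1219; wraps to -829 = 10011000011
R = −(-829) = 829 = 01100111101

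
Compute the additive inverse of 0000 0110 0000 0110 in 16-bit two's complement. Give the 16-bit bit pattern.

Invert: 1111100111111001. Add 1: 1111100111111010.

1111100111111010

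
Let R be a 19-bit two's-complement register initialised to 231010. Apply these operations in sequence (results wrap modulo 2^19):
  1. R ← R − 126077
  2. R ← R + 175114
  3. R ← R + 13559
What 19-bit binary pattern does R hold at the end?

1000111101011100110

Start: R = 231010 = 0111000011001100010.
R = 231010 − 126077 = 104933 = 0011001100111100101
R = 104933 + 175114 = 280047; wraps to -244241 = 1000100010111101111
R = -244241 + 13559 = -230682 = 1000111101011100110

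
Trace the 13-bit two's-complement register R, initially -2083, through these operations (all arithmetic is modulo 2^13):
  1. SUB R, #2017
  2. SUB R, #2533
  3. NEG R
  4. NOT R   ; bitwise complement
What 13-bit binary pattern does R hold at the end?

0011000010110

Start: R = -2083 = 1011111011101.
R = -2083 − 2017 = -4100; wraps to 4092 = 0111111111100
R = 4092 − 2533 = 1559 = 0011000010111
R = −(1559) = -1559 = 1100111101001
R = NOT 1100111101001 = 0011000010110 = 1558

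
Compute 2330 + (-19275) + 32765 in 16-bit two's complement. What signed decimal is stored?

2330 + (-19275) = -16945 (1011110111001111)
-16945 + 32765 = 15820 (0011110111001100)

15820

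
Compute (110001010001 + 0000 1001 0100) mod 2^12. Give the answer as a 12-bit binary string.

110011100101

  110001010001
+ 000010010100
= 110011100101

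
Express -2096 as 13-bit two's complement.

1011111010000

|-2096| = 2096 = 0100000110000 in 13 bits.
Invert the bits: 1011111001111. Add 1: 1011111010000.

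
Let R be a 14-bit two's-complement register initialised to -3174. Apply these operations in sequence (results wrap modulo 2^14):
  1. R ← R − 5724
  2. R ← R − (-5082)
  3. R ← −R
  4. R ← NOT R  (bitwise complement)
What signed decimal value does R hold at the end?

-3817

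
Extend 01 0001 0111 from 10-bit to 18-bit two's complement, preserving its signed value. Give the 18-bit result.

000000000100010111

MSB of 0100010111 is 0; replicate it into the new high bits.
00000000|0100010111 → 000000000100010111 (still 279).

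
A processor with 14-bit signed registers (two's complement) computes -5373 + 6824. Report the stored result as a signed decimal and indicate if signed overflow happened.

-5373 → 10101100000011
6824 → 01101010101000
  10101100000011
+ 01101010101000
= 00010110101011  (discard carry-out 1)
Result 00010110101011: MSB = 0 → value 1451.
Addends have opposite signs, so signed overflow cannot occur.

1451; no overflow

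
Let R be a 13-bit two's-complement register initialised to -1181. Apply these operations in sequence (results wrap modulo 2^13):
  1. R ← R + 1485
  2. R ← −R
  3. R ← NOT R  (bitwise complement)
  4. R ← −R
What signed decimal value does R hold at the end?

-303

Start: R = -1181 = 1101101100011.
R = -1181 + 1485 = 304 = 0000100110000
R = −(304) = -304 = 1111011010000
R = NOT 1111011010000 = 0000100101111 = 303
R = −(303) = -303 = 1111011010001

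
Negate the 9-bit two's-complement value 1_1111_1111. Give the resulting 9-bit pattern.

000000001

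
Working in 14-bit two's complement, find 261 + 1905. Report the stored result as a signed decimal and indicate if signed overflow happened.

2166; no overflow

261 → 00000100000101
1905 → 00011101110001
  00000100000101
+ 00011101110001
= 00100001110110
Result 00100001110110: MSB = 0 → value 2166.
Both addends are non-negative and so is the stored result: no signed overflow.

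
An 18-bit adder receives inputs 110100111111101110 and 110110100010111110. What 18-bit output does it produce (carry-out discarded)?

101011100010101100

  110100111111101110
+ 110110100010111110
= 101011100010101100  (discard carry-out 1)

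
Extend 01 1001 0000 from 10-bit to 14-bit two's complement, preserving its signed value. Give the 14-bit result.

MSB of 0110010000 is 0; replicate it into the new high bits.
0000|0110010000 → 00000110010000 (still 400).

00000110010000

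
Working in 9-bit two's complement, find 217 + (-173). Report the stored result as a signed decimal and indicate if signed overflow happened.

44; no overflow

217 → 011011001
-173 → 101010011
  011011001
+ 101010011
= 000101100  (discard carry-out 1)
Result 000101100: MSB = 0 → value 44.
Addends have opposite signs, so signed overflow cannot occur.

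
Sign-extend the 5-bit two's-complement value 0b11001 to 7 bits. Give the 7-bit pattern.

MSB of 11001 is 1; replicate it into the new high bits.
11|11001 → 1111001 (still -7).

1111001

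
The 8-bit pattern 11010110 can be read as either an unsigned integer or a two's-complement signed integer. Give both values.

Unsigned: 11010110 = 214.
Signed: MSB=1 → 214 − 256 = -42.

unsigned = 214, signed = -42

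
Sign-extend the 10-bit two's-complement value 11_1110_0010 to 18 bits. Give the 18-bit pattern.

111111111111100010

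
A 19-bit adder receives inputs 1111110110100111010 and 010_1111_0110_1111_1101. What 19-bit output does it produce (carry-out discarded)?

0101110010000110111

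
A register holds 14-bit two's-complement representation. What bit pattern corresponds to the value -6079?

10100001000001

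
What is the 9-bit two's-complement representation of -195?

|-195| = 195 = 011000011 in 9 bits.
Invert the bits: 100111100. Add 1: 100111101.

100111101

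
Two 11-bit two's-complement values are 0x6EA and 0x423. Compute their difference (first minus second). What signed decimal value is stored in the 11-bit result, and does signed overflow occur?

0x6EA = 11011101010 = -278 (signed)
0x423 = 10000100011 = -989 (signed)
Subtract via negate-and-add: invert 10000100011 + 1 = 01111011101 (i.e. 989).
  11011101010
+ 01111011101
= 01011000111  (discard carry-out 1)
Result 01011000111: MSB = 0 → value 711.
Addends (after negating the subtrahend) have opposite signs, so signed overflow cannot occur.

711; no overflow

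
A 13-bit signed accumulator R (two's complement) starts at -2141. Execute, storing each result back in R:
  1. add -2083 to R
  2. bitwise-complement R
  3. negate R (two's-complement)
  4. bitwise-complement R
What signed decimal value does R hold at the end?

-3970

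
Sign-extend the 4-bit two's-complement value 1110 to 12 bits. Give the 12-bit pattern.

MSB of 1110 is 1; replicate it into the new high bits.
11111111|1110 → 111111111110 (still -2).

111111111110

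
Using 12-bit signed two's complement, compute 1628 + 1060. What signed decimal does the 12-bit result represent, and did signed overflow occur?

-1408; overflow

1628 → 011001011100
1060 → 010000100100
  011001011100
+ 010000100100
= 101010000000
Result 101010000000: MSB = 1 → 2688 − 4096 = -1408.
Both addends are non-negative but the stored result is negative: signed overflow. The true value 1628 + 1060 = 2688 lies outside [-2048, 2047].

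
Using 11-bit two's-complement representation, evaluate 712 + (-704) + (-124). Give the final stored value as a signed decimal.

-116

712 + (-704) = 8 (00000001000)
8 + (-124) = -116 (11110001100)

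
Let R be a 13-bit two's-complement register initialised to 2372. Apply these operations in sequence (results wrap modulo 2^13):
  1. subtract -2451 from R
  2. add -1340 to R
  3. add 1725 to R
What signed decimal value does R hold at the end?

Start: R = 2372 = 0100101000100.
R = 2372 − (-2451) = 4823; wraps to -3369 = 1001011010111
R = -3369 + (-1340) = -4709; wraps to 3483 = 0110110011011
R = 3483 + 1725 = 5208; wraps to -2984 = 1010001011000

-2984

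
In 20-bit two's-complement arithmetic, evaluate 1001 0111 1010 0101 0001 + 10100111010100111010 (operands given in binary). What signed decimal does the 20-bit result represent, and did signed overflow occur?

257931; overflow

1001 0111 1010 0101 0001 → 10010111101001010001 = -427439 (signed)
10100111010100111010 = -363206 (signed)
  10010111101001010001
+ 10100111010100111010
= 00111110111110001011  (discard carry-out 1)
Result 00111110111110001011: MSB = 0 → value 257931.
Both addends are negative but the stored result is non-negative: signed overflow. The true value -427439 + (-363206) = -790645 lies outside [-524288, 524287].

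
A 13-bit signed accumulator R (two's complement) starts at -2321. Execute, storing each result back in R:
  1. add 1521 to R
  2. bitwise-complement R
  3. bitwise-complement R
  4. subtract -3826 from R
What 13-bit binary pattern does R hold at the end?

Start: R = -2321 = 1011011101111.
R = -2321 + 1521 = -800 = 1110011100000
R = NOT 1110011100000 = 0001100011111 = 799
R = NOT 0001100011111 = 1110011100000 = -800
R = -800 − (-3826) = 3026 = 0101111010010

0101111010010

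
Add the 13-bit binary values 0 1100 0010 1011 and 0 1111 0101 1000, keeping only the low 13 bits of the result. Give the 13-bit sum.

1101110000011

  0110000101011
+ 0111101011000
= 1101110000011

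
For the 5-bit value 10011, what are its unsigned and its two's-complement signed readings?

unsigned = 19, signed = -13

Unsigned: 10011 = 19.
Signed: MSB=1 → 19 − 32 = -13.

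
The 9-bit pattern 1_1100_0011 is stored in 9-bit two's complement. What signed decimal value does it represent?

MSB is 1, so the value is negative.
Invert: 000111100. Add 1: 000111101 = 61. So the value is −61.

-61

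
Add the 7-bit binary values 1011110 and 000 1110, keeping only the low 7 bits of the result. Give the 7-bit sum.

  1011110
+ 0001110
= 1101100

1101100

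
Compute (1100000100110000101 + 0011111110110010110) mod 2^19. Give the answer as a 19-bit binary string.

  1100000100110000101
+ 0011111110110010110
= 0000000011100011011  (discard carry-out 1)

0000000011100011011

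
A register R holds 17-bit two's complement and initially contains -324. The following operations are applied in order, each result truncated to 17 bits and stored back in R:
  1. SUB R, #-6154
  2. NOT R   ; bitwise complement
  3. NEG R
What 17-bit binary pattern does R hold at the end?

00001011011000111

Start: R = -324 = 11111111010111100.
R = -324 − (-6154) = 5830 = 00001011011000110
R = NOT 00001011011000110 = 11110100100111001 = -5831
R = −(-5831) = 5831 = 00001011011000111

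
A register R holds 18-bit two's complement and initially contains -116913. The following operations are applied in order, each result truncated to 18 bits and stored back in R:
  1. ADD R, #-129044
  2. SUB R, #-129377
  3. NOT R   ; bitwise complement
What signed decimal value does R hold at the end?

Start: R = -116913 = 100011011101001111.
R = -116913 + (-129044) = -245957; wraps to 16187 = 000011111100111011
R = 16187 − (-129377) = 145564; wraps to -116580 = 100011100010011100
R = NOT 100011100010011100 = 011100011101100011 = 116579

116579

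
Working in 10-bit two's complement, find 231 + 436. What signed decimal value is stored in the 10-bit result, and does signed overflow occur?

-357; overflow

231 → 0011100111
436 → 0110110100
  0011100111
+ 0110110100
= 1010011011
Result 1010011011: MSB = 1 → 667 − 1024 = -357.
Both addends are non-negative but the stored result is negative: signed overflow. The true value 231 + 436 = 667 lies outside [-512, 511].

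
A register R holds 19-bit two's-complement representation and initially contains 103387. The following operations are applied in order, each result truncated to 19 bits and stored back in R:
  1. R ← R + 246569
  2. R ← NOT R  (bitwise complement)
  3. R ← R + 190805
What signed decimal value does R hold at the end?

Start: R = 103387 = 0011001001111011011.
R = 103387 + 246569 = 349956; wraps to -174332 = 1010101011100000100
R = NOT 1010101011100000100 = 0101010100011111011 = 174331
R = 174331 + 190805 = 365136; wraps to -159152 = 1011001001001010000

-159152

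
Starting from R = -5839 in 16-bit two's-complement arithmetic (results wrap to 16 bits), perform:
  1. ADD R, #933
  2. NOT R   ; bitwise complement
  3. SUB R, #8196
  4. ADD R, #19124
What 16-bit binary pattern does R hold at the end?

0011110111011001

Start: R = -5839 = 1110100100110001.
R = -5839 + 933 = -4906 = 1110110011010110
R = NOT 1110110011010110 = 0001001100101001 = 4905
R = 4905 − 8196 = -3291 = 1111001100100101
R = -3291 + 19124 = 15833 = 0011110111011001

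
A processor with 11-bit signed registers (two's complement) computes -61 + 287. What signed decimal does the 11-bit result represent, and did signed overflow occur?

226; no overflow

-61 → 11111000011
287 → 00100011111
  11111000011
+ 00100011111
= 00011100010  (discard carry-out 1)
Result 00011100010: MSB = 0 → value 226.
Addends have opposite signs, so signed overflow cannot occur.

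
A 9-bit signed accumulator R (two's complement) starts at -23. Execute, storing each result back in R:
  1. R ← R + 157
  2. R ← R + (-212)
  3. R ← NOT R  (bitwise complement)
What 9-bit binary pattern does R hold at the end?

001001101

Start: R = -23 = 111101001.
R = -23 + 157 = 134 = 010000110
R = 134 + (-212) = -78 = 110110010
R = NOT 110110010 = 001001101 = 77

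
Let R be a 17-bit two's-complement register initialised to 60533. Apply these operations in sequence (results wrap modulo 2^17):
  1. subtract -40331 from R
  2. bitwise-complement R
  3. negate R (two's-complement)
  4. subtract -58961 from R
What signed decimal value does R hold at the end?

Start: R = 60533 = 01110110001110101.
R = 60533 − (-40331) = 100864; wraps to -30208 = 11000101000000000
R = NOT 11000101000000000 = 00111010111111111 = 30207
R = −(30207) = -30207 = 11000101000000001
R = -30207 − (-58961) = 28754 = 00111000001010010

28754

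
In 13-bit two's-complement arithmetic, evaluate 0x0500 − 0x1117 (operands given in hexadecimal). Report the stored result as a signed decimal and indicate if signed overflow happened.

-3095; overflow

0x0500 = 0010100000000 = 1280 (signed)
0x1117 = 1000100010111 = -3817 (signed)
Subtract via negate-and-add: invert 1000100010111 + 1 = 0111011101001 (i.e. 3817).
  0010100000000
+ 0111011101001
= 1001111101001
Result 1001111101001: MSB = 1 → 5097 − 8192 = -3095.
Both addends (after negating the subtrahend) are non-negative but the stored result is negative: signed overflow. The true value 1280 − (-3817) = 5097 lies outside [-4096, 4095].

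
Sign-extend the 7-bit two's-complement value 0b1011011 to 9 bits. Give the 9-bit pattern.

111011011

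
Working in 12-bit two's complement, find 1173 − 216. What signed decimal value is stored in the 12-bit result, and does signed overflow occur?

1173 → 010010010101
216 → 000011011000
Subtract via negate-and-add: invert 000011011000 + 1 = 111100101000 (i.e. -216).
  010010010101
+ 111100101000
= 001110111101  (discard carry-out 1)
Result 001110111101: MSB = 0 → value 957.
Addends (after negating the subtrahend) have opposite signs, so signed overflow cannot occur.

957; no overflow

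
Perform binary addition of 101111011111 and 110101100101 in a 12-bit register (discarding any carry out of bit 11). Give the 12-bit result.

  101111011111
+ 110101100101
= 100101000100  (discard carry-out 1)

100101000100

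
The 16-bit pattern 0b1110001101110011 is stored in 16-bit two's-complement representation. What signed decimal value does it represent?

MSB is 1, so the value is negative.
Unsigned reading: 58227. Subtract 2^16 = 65536: 58227 − 65536 = -7309.

-7309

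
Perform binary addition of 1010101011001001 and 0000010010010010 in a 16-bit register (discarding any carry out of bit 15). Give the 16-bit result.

1010111101011011

  1010101011001001
+ 0000010010010010
= 1010111101011011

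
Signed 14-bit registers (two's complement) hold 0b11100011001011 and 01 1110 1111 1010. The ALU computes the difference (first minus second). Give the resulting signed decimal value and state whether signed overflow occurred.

6609; overflow

0b11100011001011 → 11100011001011 = -1845 (signed)
01 1110 1111 1010 → 01111011111010 = 7930 (signed)
Subtract via negate-and-add: invert 01111011111010 + 1 = 10000100000110 (i.e. -7930).
  11100011001011
+ 10000100000110
= 01100111010001  (discard carry-out 1)
Result 01100111010001: MSB = 0 → value 6609.
Both addends (after negating the subtrahend) are negative but the stored result is non-negative: signed overflow. The true value -1845 − 7930 = -9775 lies outside [-8192, 8191].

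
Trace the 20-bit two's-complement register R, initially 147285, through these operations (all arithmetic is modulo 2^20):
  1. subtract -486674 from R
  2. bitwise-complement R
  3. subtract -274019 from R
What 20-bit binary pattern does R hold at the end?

10101000000111111011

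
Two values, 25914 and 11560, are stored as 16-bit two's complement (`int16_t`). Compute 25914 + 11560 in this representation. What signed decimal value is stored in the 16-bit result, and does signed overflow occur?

25914 → 0110010100111010
11560 → 0010110100101000
  0110010100111010
+ 0010110100101000
= 1001001001100010
Result 1001001001100010: MSB = 1 → 37474 − 65536 = -28062.
Both addends are non-negative but the stored result is negative: signed overflow. The true value 25914 + 11560 = 37474 lies outside [-32768, 32767].

-28062; overflow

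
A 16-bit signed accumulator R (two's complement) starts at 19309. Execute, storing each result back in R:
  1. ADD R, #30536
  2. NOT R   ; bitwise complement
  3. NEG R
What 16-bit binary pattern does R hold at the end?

1100001010110110

Start: R = 19309 = 0100101101101101.
R = 19309 + 30536 = 49845; wraps to -15691 = 1100001010110101
R = NOT 1100001010110101 = 0011110101001010 = 15690
R = −(15690) = -15690 = 1100001010110110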